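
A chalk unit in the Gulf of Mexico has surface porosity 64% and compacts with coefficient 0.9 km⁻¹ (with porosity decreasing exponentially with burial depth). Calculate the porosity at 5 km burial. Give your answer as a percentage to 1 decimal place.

0.7%

n = n₀·exp(−k·d) = 0.64 × exp(−0.9 × 5) = 0.64 × exp(−4.5)
  = 0.64 × 0.0111 = 0.0071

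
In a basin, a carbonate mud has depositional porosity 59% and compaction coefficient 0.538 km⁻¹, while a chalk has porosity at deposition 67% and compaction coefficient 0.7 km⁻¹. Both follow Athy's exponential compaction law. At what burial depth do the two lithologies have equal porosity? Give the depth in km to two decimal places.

0.78 km

Set n₀ₐ e^(−cₐz) = n₀ᵦ e^(−cᵦz) ⇒ ln(n₀ₐ/n₀ᵦ) = (cₐ − cᵦ)·z
z = ln(0.59/0.67) / (0.538 − 0.7) = -0.1272 / -0.162 = 0.785 km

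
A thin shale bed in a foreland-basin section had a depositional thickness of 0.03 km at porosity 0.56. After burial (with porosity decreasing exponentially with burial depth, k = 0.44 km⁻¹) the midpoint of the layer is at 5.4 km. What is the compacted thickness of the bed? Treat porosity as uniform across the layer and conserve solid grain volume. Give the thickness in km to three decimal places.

Porosity at 5.4 km: phi = 0.56·exp(−0.44×5.4) = 0.0520
Solid-volume conservation: h(1−phi) = h₀(1−phi₀) ⇒ h = h₀·(1−phi₀)/(1−phi)
h = 0.03 × (1 − 0.56)/(1 − 0.0520) = 0.03 × 0.4642 = 0.0139 km

0.014 km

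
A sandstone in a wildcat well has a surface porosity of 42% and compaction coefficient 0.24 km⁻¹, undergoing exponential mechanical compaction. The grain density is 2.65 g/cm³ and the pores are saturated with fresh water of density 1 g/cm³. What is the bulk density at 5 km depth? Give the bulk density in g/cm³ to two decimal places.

2.44 g/cm³

Porosity at depth: n = 0.42·exp(−0.24×5) = 0.42×0.3012 = 0.1265
Bulk density: ρ_b = (1−n)ρ_g + n·ρ_f = 0.8735×2.65 + 0.1265×1
       = 2.315 + 0.127 = 2.441 g/cm³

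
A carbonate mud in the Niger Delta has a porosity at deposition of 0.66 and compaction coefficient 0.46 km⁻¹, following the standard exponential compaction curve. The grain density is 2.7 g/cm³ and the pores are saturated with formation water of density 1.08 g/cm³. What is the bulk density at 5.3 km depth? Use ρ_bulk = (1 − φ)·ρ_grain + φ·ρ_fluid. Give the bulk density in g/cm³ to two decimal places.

2.61 g/cm³

Porosity at depth: phi = 0.66·exp(−0.46×5.3) = 0.66×0.0873 = 0.0576
Bulk density: ρ_b = (1−phi)ρ_g + phi·ρ_f = 0.9424×2.7 + 0.0576×1.08
       = 2.544 + 0.062 = 2.607 g/cm³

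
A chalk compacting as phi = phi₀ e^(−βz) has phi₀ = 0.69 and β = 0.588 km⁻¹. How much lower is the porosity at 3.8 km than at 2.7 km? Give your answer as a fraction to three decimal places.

0.067

phi(2.7) = 0.69·e^(−0.588×2.7) = 0.1410
phi(3.8) = 0.69·e^(−0.588×3.8) = 0.0739
Δphi = 0.1410 − 0.0739 = 0.0672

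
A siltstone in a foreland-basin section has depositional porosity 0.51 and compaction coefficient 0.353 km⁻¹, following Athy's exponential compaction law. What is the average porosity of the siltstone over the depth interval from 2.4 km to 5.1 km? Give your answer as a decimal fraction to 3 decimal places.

0.141

⟨φ⟩ = (1/(Z₂−Z₁)) ∫ φ₀ e^(−βZ) dZ = φ₀·(e^(−β·Z₁) − e^(−β·Z₂)) / (β·(Z₂−Z₁))
e^(−0.353×2.4) = 0.4286; e^(−0.353×5.1) = 0.1652
⟨φ⟩ = 0.51 × (0.4286 − 0.1652) / (0.353 × 2.7) = 0.51 × 0.2763 = 0.1409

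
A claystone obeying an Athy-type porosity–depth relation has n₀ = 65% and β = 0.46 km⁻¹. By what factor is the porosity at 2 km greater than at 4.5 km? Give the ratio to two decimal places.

n(Z₁)/n(Z₂) = e^(−β·Z₁)/e^(−β·Z₂) = e^{β(Z₂−Z₁)}
= exp(0.46 × 2.5) = exp(1.15) = 3.1582

3.16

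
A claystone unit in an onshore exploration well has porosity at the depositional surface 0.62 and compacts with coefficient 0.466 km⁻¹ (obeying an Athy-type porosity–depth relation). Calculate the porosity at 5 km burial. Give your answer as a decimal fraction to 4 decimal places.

0.0603

φ = φ₀·exp(−β·d) = 0.62 × exp(−0.466 × 5) = 0.62 × exp(−2.33)
  = 0.62 × 0.0973 = 0.0603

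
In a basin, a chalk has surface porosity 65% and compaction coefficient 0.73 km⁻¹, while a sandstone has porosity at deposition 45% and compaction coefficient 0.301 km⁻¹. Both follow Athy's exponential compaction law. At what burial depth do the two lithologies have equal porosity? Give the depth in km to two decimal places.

Set φ₀ₐ e^(−kₐz) = φ₀ᵦ e^(−kᵦz) ⇒ ln(φ₀ₐ/φ₀ᵦ) = (kₐ − kᵦ)·z
z = ln(0.65/0.45) / (0.73 − 0.301) = 0.3677 / 0.429 = 0.857 km

0.86 km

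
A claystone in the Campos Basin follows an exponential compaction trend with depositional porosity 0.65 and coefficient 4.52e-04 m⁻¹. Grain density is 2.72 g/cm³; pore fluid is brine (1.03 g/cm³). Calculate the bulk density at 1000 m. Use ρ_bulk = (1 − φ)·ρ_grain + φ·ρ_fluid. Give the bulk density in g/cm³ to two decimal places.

Working in km (1 km = 1000 m; β in km⁻¹ = β in m⁻¹ × 1000):
Porosity at depth: n = 0.65·exp(−0.452×1) = 0.65×0.6364 = 0.4136
Bulk density: ρ_b = (1−n)ρ_g + n·ρ_f = 0.5864×2.72 + 0.4136×1.03
       = 1.595 + 0.426 = 2.021 g/cm³

2.02 g/cm³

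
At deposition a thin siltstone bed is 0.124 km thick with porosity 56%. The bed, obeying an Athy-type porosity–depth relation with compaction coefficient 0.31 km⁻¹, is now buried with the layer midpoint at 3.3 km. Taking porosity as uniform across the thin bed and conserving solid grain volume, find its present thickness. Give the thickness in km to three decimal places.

Porosity at 3.3 km: phi = 0.56·exp(−0.31×3.3) = 0.2013
Solid-volume conservation: h(1−phi) = h₀(1−phi₀) ⇒ h = h₀·(1−phi₀)/(1−phi)
h = 0.124 × (1 − 0.56)/(1 − 0.2013) = 0.124 × 0.5509 = 0.0683 km

0.068 km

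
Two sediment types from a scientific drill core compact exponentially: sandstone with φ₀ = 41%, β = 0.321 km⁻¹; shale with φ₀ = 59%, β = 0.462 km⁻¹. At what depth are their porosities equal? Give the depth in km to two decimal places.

2.58 km

Set φ₀ₐ e^(−βₐZ) = φ₀ᵦ e^(−βᵦZ) ⇒ ln(φ₀ₐ/φ₀ᵦ) = (βₐ − βᵦ)·Z
Z = ln(0.41/0.59) / (0.321 − 0.462) = -0.3640 / -0.141 = 2.581 km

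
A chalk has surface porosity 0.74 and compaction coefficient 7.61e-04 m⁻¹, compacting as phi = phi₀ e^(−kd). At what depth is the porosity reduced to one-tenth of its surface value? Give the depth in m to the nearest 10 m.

Working in km (1 km = 1000 m; k in km⁻¹ = k in m⁻¹ × 1000):
phi/phi₀ = 1/10 ⇒ exp(−k·d) = 1/10 ⇒ d = ln(10) / k
d = 2.3026 / 0.761 = 3.026 km

3030 m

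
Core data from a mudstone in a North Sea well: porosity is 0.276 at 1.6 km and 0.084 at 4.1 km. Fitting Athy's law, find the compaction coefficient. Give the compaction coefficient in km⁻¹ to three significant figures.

0.476 km⁻¹

Athy: φ(z) = φ₀ e^(−cz) ⇒ φ₁/φ₂ = e^{c(z₂−z₁)} ⇒ c = ln(φ₁/φ₂)/(z₂−z₁)
c = ln(0.276/0.084) / (4.1 − 1.6) = ln(3.286) / 2.5 = 1.1896 / 2.5 = 0.4758 km⁻¹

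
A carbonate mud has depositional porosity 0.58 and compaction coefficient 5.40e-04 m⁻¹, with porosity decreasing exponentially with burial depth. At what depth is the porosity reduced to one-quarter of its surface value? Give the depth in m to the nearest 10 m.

2570 m

Working in km (1 km = 1000 m; k in km⁻¹ = k in m⁻¹ × 1000):
n/n₀ = 1/4 ⇒ exp(−k·z) = 1/4 ⇒ z = ln(4) / k
z = 1.3863 / 0.54 = 2.567 km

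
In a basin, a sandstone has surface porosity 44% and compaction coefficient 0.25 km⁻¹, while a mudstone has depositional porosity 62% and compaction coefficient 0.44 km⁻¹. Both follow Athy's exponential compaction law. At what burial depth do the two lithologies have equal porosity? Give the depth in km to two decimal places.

1.80 km

Set φ₀ₐ e^(−kₐd) = φ₀ᵦ e^(−kᵦd) ⇒ ln(φ₀ₐ/φ₀ᵦ) = (kₐ − kᵦ)·d
d = ln(0.44/0.62) / (0.25 − 0.44) = -0.3429 / -0.19 = 1.805 km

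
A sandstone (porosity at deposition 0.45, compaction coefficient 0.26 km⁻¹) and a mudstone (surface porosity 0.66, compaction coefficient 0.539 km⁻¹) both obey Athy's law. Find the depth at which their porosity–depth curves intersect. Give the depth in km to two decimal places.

Set n₀ₐ e^(−cₐz) = n₀ᵦ e^(−cᵦz) ⇒ ln(n₀ₐ/n₀ᵦ) = (cₐ − cᵦ)·z
z = ln(0.45/0.66) / (0.26 − 0.539) = -0.3830 / -0.279 = 1.373 km

1.37 km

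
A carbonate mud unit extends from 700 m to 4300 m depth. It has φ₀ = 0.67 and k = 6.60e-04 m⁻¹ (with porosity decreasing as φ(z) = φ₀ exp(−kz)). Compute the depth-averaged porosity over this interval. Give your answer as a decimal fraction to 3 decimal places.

0.161

Working in km (1 km = 1000 m; k in km⁻¹ = k in m⁻¹ × 1000):
⟨φ⟩ = (1/(z₂−z₁)) ∫ φ₀ e^(−kz) dz = φ₀·(e^(−k·z₁) − e^(−k·z₂)) / (k·(z₂−z₁))
e^(−0.66×0.7) = 0.6300; e^(−0.66×4.3) = 0.0585
⟨φ⟩ = 0.67 × (0.6300 − 0.0585) / (0.66 × 3.6) = 0.67 × 0.2405 = 0.1611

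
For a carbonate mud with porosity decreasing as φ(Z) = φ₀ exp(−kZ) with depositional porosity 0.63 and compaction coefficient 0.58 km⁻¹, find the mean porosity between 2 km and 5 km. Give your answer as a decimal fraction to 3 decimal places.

⟨φ⟩ = (1/(Z₂−Z₁)) ∫ φ₀ e^(−kZ) dZ = φ₀·(e^(−k·Z₁) − e^(−k·Z₂)) / (k·(Z₂−Z₁))
e^(−0.58×2) = 0.3135; e^(−0.58×5) = 0.0550
⟨φ⟩ = 0.63 × (0.3135 − 0.0550) / (0.58 × 3) = 0.63 × 0.1485 = 0.0936

0.094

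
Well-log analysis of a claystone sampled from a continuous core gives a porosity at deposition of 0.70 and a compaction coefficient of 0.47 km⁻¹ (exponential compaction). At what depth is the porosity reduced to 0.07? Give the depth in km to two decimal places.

4.90 km

Invert Athy's law: d = ln(phi₀/phi) / c
d = ln(0.7/0.07) / 0.47 = ln(10) / 0.47 = 2.3026 / 0.47 = 4.899 km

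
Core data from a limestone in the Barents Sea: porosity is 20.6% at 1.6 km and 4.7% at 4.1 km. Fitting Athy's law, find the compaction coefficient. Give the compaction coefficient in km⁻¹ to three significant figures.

Athy: φ(Z) = φ₀ e^(−βZ) ⇒ φ₁/φ₂ = e^{β(Z₂−Z₁)} ⇒ β = ln(φ₁/φ₂)/(Z₂−Z₁)
β = ln(0.206/0.047) / (4.1 − 1.6) = ln(4.383) / 2.5 = 1.4777 / 2.5 = 0.5911 km⁻¹

0.591 km⁻¹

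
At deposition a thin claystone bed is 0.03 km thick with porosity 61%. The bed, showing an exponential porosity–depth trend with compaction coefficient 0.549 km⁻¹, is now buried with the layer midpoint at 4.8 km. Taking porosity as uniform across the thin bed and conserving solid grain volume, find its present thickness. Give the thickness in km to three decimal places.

0.012 km

Porosity at 4.8 km: φ = 0.61·exp(−0.549×4.8) = 0.0437
Solid-volume conservation: h(1−φ) = h₀(1−φ₀) ⇒ h = h₀·(1−φ₀)/(1−φ)
h = 0.03 × (1 − 0.61)/(1 − 0.0437) = 0.03 × 0.4078 = 0.0122 km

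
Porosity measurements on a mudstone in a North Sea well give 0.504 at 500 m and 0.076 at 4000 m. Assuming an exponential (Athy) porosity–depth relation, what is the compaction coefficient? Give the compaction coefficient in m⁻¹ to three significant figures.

Working in km (1 km = 1000 m; β in km⁻¹ = β in m⁻¹ × 1000):
Athy: φ(Z) = φ₀ e^(−βZ) ⇒ φ₁/φ₂ = e^{β(Z₂−Z₁)} ⇒ β = ln(φ₁/φ₂)/(Z₂−Z₁)
β = ln(0.504/0.076) / (4 − 0.5) = ln(6.632) / 3.5 = 1.8918 / 3.5 = 0.5405 km⁻¹

0.000541 m⁻¹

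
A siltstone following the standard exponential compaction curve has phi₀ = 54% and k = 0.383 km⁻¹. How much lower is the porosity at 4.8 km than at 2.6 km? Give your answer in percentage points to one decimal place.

11.4 percentage points

phi(2.6) = 0.54·e^(−0.383×2.6) = 0.1995
phi(4.8) = 0.54·e^(−0.383×4.8) = 0.0859
Δphi = 0.1995 − 0.0859 = 0.1136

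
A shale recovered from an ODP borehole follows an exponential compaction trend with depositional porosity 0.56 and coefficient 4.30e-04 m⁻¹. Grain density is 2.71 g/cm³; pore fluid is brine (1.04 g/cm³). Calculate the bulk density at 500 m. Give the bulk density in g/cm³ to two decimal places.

1.96 g/cm³

Working in km (1 km = 1000 m; c in km⁻¹ = c in m⁻¹ × 1000):
Porosity at depth: n = 0.56·exp(−0.43×0.5) = 0.56×0.8065 = 0.4517
Bulk density: ρ_b = (1−n)ρ_g + n·ρ_f = 0.5483×2.71 + 0.4517×1.04
       = 1.486 + 0.470 = 1.956 g/cm³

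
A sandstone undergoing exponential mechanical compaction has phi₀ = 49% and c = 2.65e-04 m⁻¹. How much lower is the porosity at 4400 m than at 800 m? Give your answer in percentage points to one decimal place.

Working in km (1 km = 1000 m; c in km⁻¹ = c in m⁻¹ × 1000):
phi(0.8) = 0.49·e^(−0.265×0.8) = 0.3964
phi(4.4) = 0.49·e^(−0.265×4.4) = 0.1527
Δphi = 0.3964 − 0.1527 = 0.2437

24.4 percentage points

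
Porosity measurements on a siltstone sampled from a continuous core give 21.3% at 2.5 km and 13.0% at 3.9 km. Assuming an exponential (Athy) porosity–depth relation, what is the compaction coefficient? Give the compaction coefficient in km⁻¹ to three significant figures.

Athy: φ(z) = φ₀ e^(−βz) ⇒ φ₁/φ₂ = e^{β(z₂−z₁)} ⇒ β = ln(φ₁/φ₂)/(z₂−z₁)
β = ln(0.213/0.13) / (3.9 − 2.5) = ln(1.638) / 1.4 = 0.4938 / 1.4 = 0.3527 km⁻¹

0.353 km⁻¹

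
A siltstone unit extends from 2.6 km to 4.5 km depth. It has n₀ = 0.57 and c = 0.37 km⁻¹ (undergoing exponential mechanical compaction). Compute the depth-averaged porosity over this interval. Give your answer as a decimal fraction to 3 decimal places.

⟨n⟩ = (1/(d₂−d₁)) ∫ n₀ e^(−cd) dd = n₀·(e^(−c·d₁) − e^(−c·d₂)) / (c·(d₂−d₁))
e^(−0.37×2.6) = 0.3821; e^(−0.37×4.5) = 0.1892
⟨n⟩ = 0.57 × (0.3821 − 0.1892) / (0.37 × 1.9) = 0.57 × 0.2744 = 0.1564

0.156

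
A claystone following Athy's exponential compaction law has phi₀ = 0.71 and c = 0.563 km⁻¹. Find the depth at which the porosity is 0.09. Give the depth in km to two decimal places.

Invert Athy's law: z = ln(phi₀/phi) / c
z = ln(0.71/0.09) / 0.563 = ln(7.889) / 0.563 = 2.0655 / 0.563 = 3.669 km

3.67 km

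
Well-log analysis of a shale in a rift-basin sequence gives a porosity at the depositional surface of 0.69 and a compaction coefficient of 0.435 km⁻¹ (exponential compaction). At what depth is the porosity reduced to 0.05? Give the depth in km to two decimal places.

6.03 km

Invert Athy's law: Z = ln(n₀/n) / β
Z = ln(0.69/0.05) / 0.435 = ln(13.8) / 0.435 = 2.6247 / 0.435 = 6.034 km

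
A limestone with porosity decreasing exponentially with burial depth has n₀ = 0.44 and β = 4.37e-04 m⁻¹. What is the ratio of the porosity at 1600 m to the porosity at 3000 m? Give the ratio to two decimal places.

1.84

Working in km (1 km = 1000 m; β in km⁻¹ = β in m⁻¹ × 1000):
n(d₁)/n(d₂) = e^(−β·d₁)/e^(−β·d₂) = e^{β(d₂−d₁)}
= exp(0.437 × 1.4) = exp(0.6118) = 1.8437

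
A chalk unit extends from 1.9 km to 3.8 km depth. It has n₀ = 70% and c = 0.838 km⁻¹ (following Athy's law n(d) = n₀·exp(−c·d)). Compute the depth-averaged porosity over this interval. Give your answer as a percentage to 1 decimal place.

⟨n⟩ = (1/(d₂−d₁)) ∫ n₀ e^(−cd) dd = n₀·(e^(−c·d₁) − e^(−c·d₂)) / (c·(d₂−d₁))
e^(−0.838×1.9) = 0.2035; e^(−0.838×3.8) = 0.0414
⟨n⟩ = 0.7 × (0.2035 − 0.0414) / (0.838 × 1.9) = 0.7 × 0.1018 = 0.0713

7.1%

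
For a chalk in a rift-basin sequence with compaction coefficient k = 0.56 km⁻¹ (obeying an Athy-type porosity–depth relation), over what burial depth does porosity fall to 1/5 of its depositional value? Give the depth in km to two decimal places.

phi/phi₀ = 1/5 ⇒ exp(−k·d) = 1/5 ⇒ d = ln(5) / k
d = 1.6094 / 0.56 = 2.874 km

2.87 km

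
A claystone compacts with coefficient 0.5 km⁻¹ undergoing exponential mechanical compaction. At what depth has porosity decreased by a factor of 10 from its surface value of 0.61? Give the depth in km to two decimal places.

phi/phi₀ = 1/10 ⇒ exp(−c·d) = 1/10 ⇒ d = ln(10) / c
d = 2.3026 / 0.5 = 4.605 km

4.61 km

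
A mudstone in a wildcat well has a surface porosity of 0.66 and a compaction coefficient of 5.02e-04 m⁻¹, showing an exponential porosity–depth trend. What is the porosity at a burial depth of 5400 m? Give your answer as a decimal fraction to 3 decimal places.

Working in km (1 km = 1000 m; c in km⁻¹ = c in m⁻¹ × 1000):
n = n₀·exp(−c·Z) = 0.66 × exp(−0.502 × 5.4) = 0.66 × exp(−2.711)
  = 0.66 × 0.0665 = 0.0439

0.044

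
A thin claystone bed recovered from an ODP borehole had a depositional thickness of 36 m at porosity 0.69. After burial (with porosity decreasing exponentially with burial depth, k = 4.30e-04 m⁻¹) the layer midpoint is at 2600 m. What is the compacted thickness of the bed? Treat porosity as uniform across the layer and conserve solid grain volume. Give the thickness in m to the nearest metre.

14 m

Working in km (1 km = 1000 m; k in km⁻¹ = k in m⁻¹ × 1000):
Porosity at 2.6 km: φ = 0.69·exp(−0.43×2.6) = 0.2256
Solid-volume conservation: h(1−φ) = h₀(1−φ₀) ⇒ h = h₀·(1−φ₀)/(1−φ)
h = 0.036 × (1 − 0.69)/(1 − 0.2256) = 0.036 × 0.4003 = 0.0144 km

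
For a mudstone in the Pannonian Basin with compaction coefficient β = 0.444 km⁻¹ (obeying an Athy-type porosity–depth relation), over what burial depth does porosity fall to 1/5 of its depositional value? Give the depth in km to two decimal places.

n/n₀ = 1/5 ⇒ exp(−β·d) = 1/5 ⇒ d = ln(5) / β
d = 1.6094 / 0.444 = 3.625 km

3.62 km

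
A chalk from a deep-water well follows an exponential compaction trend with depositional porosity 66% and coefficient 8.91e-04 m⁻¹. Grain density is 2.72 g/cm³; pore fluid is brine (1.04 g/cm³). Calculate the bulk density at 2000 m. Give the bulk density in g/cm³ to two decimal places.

2.53 g/cm³

Working in km (1 km = 1000 m; k in km⁻¹ = k in m⁻¹ × 1000):
Porosity at depth: phi = 0.66·exp(−0.891×2) = 0.66×0.1683 = 0.1111
Bulk density: ρ_b = (1−phi)ρ_g + phi·ρ_f = 0.8889×2.72 + 0.1111×1.04
       = 2.418 + 0.116 = 2.533 g/cm³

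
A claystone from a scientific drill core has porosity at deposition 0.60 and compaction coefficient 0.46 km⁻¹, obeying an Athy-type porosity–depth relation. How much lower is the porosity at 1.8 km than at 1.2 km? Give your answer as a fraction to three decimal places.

0.083

phi(1.2) = 0.6·e^(−0.46×1.2) = 0.3455
phi(1.8) = 0.6·e^(−0.46×1.8) = 0.2622
Δphi = 0.3455 − 0.2622 = 0.0833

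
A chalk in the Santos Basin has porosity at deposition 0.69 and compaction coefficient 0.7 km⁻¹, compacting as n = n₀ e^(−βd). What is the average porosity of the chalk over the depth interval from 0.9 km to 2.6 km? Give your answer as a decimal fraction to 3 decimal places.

0.215

⟨n⟩ = (1/(d₂−d₁)) ∫ n₀ e^(−βd) dd = n₀·(e^(−β·d₁) − e^(−β·d₂)) / (β·(d₂−d₁))
e^(−0.7×0.9) = 0.5326; e^(−0.7×2.6) = 0.1620
⟨n⟩ = 0.69 × (0.5326 − 0.1620) / (0.7 × 1.7) = 0.69 × 0.3114 = 0.2149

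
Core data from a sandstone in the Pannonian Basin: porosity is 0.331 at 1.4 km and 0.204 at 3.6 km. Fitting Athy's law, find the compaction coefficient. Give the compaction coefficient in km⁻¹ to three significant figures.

Athy: n(d) = n₀ e^(−kd) ⇒ n₁/n₂ = e^{k(d₂−d₁)} ⇒ k = ln(n₁/n₂)/(d₂−d₁)
k = ln(0.331/0.204) / (3.6 − 1.4) = ln(1.623) / 2.2 = 0.4840 / 2.2 = 0.22 km⁻¹

0.220 km⁻¹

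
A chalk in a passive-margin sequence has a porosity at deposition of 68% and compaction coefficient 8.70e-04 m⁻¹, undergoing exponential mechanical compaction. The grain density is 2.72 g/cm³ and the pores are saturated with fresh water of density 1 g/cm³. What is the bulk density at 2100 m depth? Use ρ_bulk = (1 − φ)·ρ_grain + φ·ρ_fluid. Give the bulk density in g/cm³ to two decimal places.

2.53 g/cm³

Working in km (1 km = 1000 m; k in km⁻¹ = k in m⁻¹ × 1000):
Porosity at depth: n = 0.68·exp(−0.87×2.1) = 0.68×0.1609 = 0.1094
Bulk density: ρ_b = (1−n)ρ_g + n·ρ_f = 0.8906×2.72 + 0.1094×1
       = 2.422 + 0.109 = 2.532 g/cm³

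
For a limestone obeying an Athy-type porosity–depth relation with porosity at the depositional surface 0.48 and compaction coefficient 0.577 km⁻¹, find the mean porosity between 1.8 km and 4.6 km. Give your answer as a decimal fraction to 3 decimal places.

⟨phi⟩ = (1/(z₂−z₁)) ∫ phi₀ e^(−kz) dz = phi₀·(e^(−k·z₁) − e^(−k·z₂)) / (k·(z₂−z₁))
e^(−0.577×1.8) = 0.3539; e^(−0.577×4.6) = 0.0704
⟨phi⟩ = 0.48 × (0.3539 − 0.0704) / (0.577 × 2.8) = 0.48 × 0.1755 = 0.0843

0.084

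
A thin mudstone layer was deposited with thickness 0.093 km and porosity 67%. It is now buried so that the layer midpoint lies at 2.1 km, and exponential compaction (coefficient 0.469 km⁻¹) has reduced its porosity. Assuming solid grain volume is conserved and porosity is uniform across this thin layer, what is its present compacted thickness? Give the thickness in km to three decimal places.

0.041 km

Porosity at 2.1 km: phi = 0.67·exp(−0.469×2.1) = 0.2502
Solid-volume conservation: h(1−phi) = h₀(1−phi₀) ⇒ h = h₀·(1−phi₀)/(1−phi)
h = 0.093 × (1 − 0.67)/(1 − 0.2502) = 0.093 × 0.4401 = 0.0409 km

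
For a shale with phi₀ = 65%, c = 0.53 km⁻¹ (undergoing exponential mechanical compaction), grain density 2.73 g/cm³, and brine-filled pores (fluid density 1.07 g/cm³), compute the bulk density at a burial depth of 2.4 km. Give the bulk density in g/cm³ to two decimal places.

2.43 g/cm³

Porosity at depth: phi = 0.65·exp(−0.53×2.4) = 0.65×0.2803 = 0.1822
Bulk density: ρ_b = (1−phi)ρ_g + phi·ρ_f = 0.8178×2.73 + 0.1822×1.07
       = 2.233 + 0.195 = 2.428 g/cm³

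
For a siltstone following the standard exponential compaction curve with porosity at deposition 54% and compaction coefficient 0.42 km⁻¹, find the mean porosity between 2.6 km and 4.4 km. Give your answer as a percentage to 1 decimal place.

⟨φ⟩ = (1/(z₂−z₁)) ∫ φ₀ e^(−cz) dz = φ₀·(e^(−c·z₁) − e^(−c·z₂)) / (c·(z₂−z₁))
e^(−0.42×2.6) = 0.3355; e^(−0.42×4.4) = 0.1576
⟨φ⟩ = 0.54 × (0.3355 − 0.1576) / (0.42 × 1.8) = 0.54 × 0.2354 = 0.1271

12.7%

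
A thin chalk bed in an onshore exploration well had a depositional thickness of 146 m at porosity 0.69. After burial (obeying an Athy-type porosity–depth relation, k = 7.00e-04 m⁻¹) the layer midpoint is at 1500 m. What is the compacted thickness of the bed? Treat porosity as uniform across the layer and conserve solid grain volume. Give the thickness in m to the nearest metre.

Working in km (1 km = 1000 m; k in km⁻¹ = k in m⁻¹ × 1000):
Porosity at 1.5 km: n = 0.69·exp(−0.7×1.5) = 0.2415
Solid-volume conservation: h(1−n) = h₀(1−n₀) ⇒ h = h₀·(1−n₀)/(1−n)
h = 0.146 × (1 − 0.69)/(1 − 0.2415) = 0.146 × 0.4087 = 0.0597 km

60 m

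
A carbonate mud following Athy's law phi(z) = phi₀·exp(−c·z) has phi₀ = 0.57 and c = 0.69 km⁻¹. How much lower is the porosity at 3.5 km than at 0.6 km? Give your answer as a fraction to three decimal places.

0.326

phi(0.6) = 0.57·e^(−0.69×0.6) = 0.3768
phi(3.5) = 0.57·e^(−0.69×3.5) = 0.0509
Δphi = 0.3768 − 0.0509 = 0.3258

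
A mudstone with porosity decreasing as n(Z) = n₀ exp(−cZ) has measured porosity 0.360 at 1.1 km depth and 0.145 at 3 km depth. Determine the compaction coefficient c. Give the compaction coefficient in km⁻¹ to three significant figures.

Athy: n(Z) = n₀ e^(−cZ) ⇒ n₁/n₂ = e^{c(Z₂−Z₁)} ⇒ c = ln(n₁/n₂)/(Z₂−Z₁)
c = ln(0.36/0.145) / (3 − 1.1) = ln(2.483) / 1.9 = 0.9094 / 1.9 = 0.4786 km⁻¹

0.479 km⁻¹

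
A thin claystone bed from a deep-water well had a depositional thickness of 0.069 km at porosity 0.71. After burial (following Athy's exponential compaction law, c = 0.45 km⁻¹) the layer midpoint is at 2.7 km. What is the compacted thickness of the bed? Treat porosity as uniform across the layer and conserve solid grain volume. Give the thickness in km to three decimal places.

0.025 km

Porosity at 2.7 km: phi = 0.71·exp(−0.45×2.7) = 0.2107
Solid-volume conservation: h(1−phi) = h₀(1−phi₀) ⇒ h = h₀·(1−phi₀)/(1−phi)
h = 0.069 × (1 − 0.71)/(1 − 0.2107) = 0.069 × 0.3674 = 0.0254 km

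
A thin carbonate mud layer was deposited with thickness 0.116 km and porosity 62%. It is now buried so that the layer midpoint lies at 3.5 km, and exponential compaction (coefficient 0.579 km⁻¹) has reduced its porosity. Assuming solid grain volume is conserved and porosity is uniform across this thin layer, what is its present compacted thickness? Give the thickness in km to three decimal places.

Porosity at 3.5 km: φ = 0.62·exp(−0.579×3.5) = 0.0817
Solid-volume conservation: h(1−φ) = h₀(1−φ₀) ⇒ h = h₀·(1−φ₀)/(1−φ)
h = 0.116 × (1 − 0.62)/(1 − 0.0817) = 0.116 × 0.4138 = 0.0480 km

0.048 km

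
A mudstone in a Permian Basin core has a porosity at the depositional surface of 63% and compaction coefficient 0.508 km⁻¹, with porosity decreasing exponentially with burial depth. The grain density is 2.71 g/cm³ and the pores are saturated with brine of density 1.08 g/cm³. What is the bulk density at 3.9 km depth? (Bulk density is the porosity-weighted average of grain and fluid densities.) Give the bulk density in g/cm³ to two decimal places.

Porosity at depth: φ = 0.63·exp(−0.508×3.9) = 0.63×0.1379 = 0.0869
Bulk density: ρ_b = (1−φ)ρ_g + φ·ρ_f = 0.9131×2.71 + 0.0869×1.08
       = 2.475 + 0.094 = 2.568 g/cm³

2.57 g/cm³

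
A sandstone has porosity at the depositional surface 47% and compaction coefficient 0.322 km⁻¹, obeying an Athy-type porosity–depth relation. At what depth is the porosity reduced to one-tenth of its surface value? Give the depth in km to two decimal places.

7.15 km

φ/φ₀ = 1/10 ⇒ exp(−β·z) = 1/10 ⇒ z = ln(10) / β
z = 2.3026 / 0.322 = 7.151 km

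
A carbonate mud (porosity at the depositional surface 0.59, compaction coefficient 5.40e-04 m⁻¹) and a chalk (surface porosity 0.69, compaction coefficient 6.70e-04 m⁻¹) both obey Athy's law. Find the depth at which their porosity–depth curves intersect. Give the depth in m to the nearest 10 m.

1200 m

Working in km (1 km = 1000 m; c in km⁻¹ = c in m⁻¹ × 1000):
Set φ₀ₐ e^(−cₐZ) = φ₀ᵦ e^(−cᵦZ) ⇒ ln(φ₀ₐ/φ₀ᵦ) = (cₐ − cᵦ)·Z
Z = ln(0.59/0.69) / (0.54 − 0.67) = -0.1566 / -0.13 = 1.204 km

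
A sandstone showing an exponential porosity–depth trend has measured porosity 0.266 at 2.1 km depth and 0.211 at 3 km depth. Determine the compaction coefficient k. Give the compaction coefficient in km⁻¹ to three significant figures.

Athy: phi(Z) = phi₀ e^(−kZ) ⇒ phi₁/phi₂ = e^{k(Z₂−Z₁)} ⇒ k = ln(phi₁/phi₂)/(Z₂−Z₁)
k = ln(0.266/0.211) / (3 − 2.1) = ln(1.261) / 0.9 = 0.2316 / 0.9 = 0.2574 km⁻¹

0.257 km⁻¹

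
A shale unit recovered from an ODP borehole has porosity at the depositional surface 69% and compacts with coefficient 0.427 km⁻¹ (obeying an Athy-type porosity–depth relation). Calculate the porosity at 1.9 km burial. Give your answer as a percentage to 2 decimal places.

n = n₀·exp(−k·z) = 0.69 × exp(−0.427 × 1.9) = 0.69 × exp(−0.8113)
  = 0.69 × 0.4443 = 0.3066

30.66%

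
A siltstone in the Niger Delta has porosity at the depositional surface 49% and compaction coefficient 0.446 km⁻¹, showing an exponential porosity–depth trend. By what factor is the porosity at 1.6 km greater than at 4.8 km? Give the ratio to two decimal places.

4.17

phi(z₁)/phi(z₂) = e^(−c·z₁)/e^(−c·z₂) = e^{c(z₂−z₁)}
= exp(0.446 × 3.2) = exp(1.427) = 4.1670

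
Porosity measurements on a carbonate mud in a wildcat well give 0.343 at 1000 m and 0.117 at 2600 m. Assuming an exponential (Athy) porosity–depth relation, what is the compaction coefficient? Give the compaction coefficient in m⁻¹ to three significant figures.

0.000672 m⁻¹

Working in km (1 km = 1000 m; c in km⁻¹ = c in m⁻¹ × 1000):
Athy: phi(z) = phi₀ e^(−cz) ⇒ phi₁/phi₂ = e^{c(z₂−z₁)} ⇒ c = ln(phi₁/phi₂)/(z₂−z₁)
c = ln(0.343/0.117) / (2.6 − 1) = ln(2.932) / 1.6 = 1.0756 / 1.6 = 0.6722 km⁻¹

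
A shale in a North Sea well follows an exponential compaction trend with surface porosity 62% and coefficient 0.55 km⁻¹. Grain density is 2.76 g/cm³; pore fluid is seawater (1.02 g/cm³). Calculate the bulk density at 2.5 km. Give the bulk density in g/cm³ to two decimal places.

Porosity at depth: phi = 0.62·exp(−0.55×2.5) = 0.62×0.2528 = 0.1568
Bulk density: ρ_b = (1−phi)ρ_g + phi·ρ_f = 0.8432×2.76 + 0.1568×1.02
       = 2.327 + 0.160 = 2.487 g/cm³

2.49 g/cm³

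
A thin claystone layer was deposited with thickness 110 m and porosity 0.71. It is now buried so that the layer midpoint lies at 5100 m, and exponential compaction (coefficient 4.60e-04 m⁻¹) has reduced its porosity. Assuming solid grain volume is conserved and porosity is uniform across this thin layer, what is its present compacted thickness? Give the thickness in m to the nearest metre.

34 m

Working in km (1 km = 1000 m; c in km⁻¹ = c in m⁻¹ × 1000):
Porosity at 5.1 km: n = 0.71·exp(−0.46×5.1) = 0.0680
Solid-volume conservation: h(1−n) = h₀(1−n₀) ⇒ h = h₀·(1−n₀)/(1−n)
h = 0.11 × (1 − 0.71)/(1 − 0.0680) = 0.11 × 0.3112 = 0.0342 km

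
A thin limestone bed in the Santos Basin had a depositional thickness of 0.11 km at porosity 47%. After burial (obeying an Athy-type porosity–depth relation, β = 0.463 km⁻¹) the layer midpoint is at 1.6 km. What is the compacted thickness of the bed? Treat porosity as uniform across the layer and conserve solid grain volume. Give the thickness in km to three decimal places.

Porosity at 1.6 km: phi = 0.47·exp(−0.463×1.6) = 0.2241
Solid-volume conservation: h(1−phi) = h₀(1−phi₀) ⇒ h = h₀·(1−phi₀)/(1−phi)
h = 0.11 × (1 − 0.47)/(1 − 0.2241) = 0.11 × 0.6830 = 0.0751 km

0.075 km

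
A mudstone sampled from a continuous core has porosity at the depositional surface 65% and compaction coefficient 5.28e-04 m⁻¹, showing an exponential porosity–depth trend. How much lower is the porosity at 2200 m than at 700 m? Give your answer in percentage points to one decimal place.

Working in km (1 km = 1000 m; c in km⁻¹ = c in m⁻¹ × 1000):
phi(0.7) = 0.65·e^(−0.528×0.7) = 0.4492
phi(2.2) = 0.65·e^(−0.528×2.2) = 0.2034
Δphi = 0.4492 − 0.2034 = 0.2457

24.6 percentage points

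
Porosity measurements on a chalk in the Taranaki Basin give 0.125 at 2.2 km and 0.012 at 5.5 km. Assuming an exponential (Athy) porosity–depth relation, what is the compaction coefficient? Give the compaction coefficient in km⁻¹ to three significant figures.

Athy: n(z) = n₀ e^(−βz) ⇒ n₁/n₂ = e^{β(z₂−z₁)} ⇒ β = ln(n₁/n₂)/(z₂−z₁)
β = ln(0.125/0.012) / (5.5 − 2.2) = ln(10.42) / 3.3 = 2.3434 / 3.3 = 0.7101 km⁻¹

0.710 km⁻¹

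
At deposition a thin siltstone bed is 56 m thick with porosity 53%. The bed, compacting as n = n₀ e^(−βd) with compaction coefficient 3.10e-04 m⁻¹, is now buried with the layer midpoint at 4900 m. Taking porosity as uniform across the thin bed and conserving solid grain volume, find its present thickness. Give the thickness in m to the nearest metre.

Working in km (1 km = 1000 m; β in km⁻¹ = β in m⁻¹ × 1000):
Porosity at 4.9 km: n = 0.53·exp(−0.31×4.9) = 0.1160
Solid-volume conservation: h(1−n) = h₀(1−n₀) ⇒ h = h₀·(1−n₀)/(1−n)
h = 0.056 × (1 − 0.53)/(1 − 0.1160) = 0.056 × 0.5317 = 0.0298 km

30 m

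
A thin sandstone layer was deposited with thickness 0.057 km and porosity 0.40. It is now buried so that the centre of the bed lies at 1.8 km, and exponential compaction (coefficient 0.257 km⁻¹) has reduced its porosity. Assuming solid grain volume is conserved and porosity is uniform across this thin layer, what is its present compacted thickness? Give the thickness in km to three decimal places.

0.046 km

Porosity at 1.8 km: phi = 0.4·exp(−0.257×1.8) = 0.2519
Solid-volume conservation: h(1−phi) = h₀(1−phi₀) ⇒ h = h₀·(1−phi₀)/(1−phi)
h = 0.057 × (1 − 0.4)/(1 − 0.2519) = 0.057 × 0.8020 = 0.0457 km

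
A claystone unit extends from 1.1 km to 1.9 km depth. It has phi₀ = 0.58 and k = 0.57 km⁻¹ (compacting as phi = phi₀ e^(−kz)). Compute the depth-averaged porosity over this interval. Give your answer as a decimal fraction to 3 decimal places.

0.249

⟨phi⟩ = (1/(z₂−z₁)) ∫ phi₀ e^(−kz) dz = phi₀·(e^(−k·z₁) − e^(−k·z₂)) / (k·(z₂−z₁))
e^(−0.57×1.1) = 0.5342; e^(−0.57×1.9) = 0.3386
⟨phi⟩ = 0.58 × (0.5342 − 0.3386) / (0.57 × 0.8) = 0.58 × 0.4290 = 0.2488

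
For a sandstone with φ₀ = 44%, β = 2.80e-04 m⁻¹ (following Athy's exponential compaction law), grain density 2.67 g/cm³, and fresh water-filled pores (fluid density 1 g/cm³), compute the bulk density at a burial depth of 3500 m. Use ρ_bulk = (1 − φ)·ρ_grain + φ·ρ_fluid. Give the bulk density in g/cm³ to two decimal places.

2.39 g/cm³

Working in km (1 km = 1000 m; β in km⁻¹ = β in m⁻¹ × 1000):
Porosity at depth: φ = 0.44·exp(−0.28×3.5) = 0.44×0.3753 = 0.1651
Bulk density: ρ_b = (1−φ)ρ_g + φ·ρ_f = 0.8349×2.67 + 0.1651×1
       = 2.229 + 0.165 = 2.394 g/cm³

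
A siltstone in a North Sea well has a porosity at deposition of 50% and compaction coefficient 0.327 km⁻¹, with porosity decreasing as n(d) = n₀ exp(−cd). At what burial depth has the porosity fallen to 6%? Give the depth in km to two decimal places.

6.48 km

Invert Athy's law: d = ln(n₀/n) / c
d = ln(0.5/0.06) / 0.327 = ln(8.333) / 0.327 = 2.1203 / 0.327 = 6.484 km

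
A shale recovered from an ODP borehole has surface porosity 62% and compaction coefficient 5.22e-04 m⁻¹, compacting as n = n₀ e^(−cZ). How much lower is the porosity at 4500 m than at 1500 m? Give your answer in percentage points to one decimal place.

Working in km (1 km = 1000 m; c in km⁻¹ = c in m⁻¹ × 1000):
n(1.5) = 0.62·e^(−0.522×1.5) = 0.2834
n(4.5) = 0.62·e^(−0.522×4.5) = 0.0592
Δn = 0.2834 − 0.0592 = 0.2242

22.4 percentage points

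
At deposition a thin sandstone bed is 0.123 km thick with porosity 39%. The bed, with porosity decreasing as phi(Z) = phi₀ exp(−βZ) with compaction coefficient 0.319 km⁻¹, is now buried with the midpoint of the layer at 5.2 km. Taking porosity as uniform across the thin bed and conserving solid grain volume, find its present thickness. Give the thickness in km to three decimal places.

0.081 km

Porosity at 5.2 km: phi = 0.39·exp(−0.319×5.2) = 0.0742
Solid-volume conservation: h(1−phi) = h₀(1−phi₀) ⇒ h = h₀·(1−phi₀)/(1−phi)
h = 0.123 × (1 − 0.39)/(1 − 0.0742) = 0.123 × 0.6589 = 0.0810 km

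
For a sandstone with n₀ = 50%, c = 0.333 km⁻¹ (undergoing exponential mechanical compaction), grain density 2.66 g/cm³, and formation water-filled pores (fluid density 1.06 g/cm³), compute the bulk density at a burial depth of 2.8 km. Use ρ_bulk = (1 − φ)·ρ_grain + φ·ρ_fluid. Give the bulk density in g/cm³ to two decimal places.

2.35 g/cm³

Porosity at depth: n = 0.5·exp(−0.333×2.8) = 0.5×0.3936 = 0.1968
Bulk density: ρ_b = (1−n)ρ_g + n·ρ_f = 0.8032×2.66 + 0.1968×1.06
       = 2.137 + 0.209 = 2.345 g/cm³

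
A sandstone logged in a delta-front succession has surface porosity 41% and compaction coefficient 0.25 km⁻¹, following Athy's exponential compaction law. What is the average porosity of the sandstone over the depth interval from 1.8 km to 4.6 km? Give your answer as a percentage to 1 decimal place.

18.8%

⟨phi⟩ = (1/(d₂−d₁)) ∫ phi₀ e^(−βd) dd = phi₀·(e^(−β·d₁) − e^(−β·d₂)) / (β·(d₂−d₁))
e^(−0.25×1.8) = 0.6376; e^(−0.25×4.6) = 0.3166
⟨phi⟩ = 0.41 × (0.6376 − 0.3166) / (0.25 × 2.8) = 0.41 × 0.4586 = 0.1880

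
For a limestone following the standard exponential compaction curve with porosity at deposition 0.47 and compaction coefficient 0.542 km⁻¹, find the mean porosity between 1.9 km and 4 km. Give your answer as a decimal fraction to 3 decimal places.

0.100

⟨φ⟩ = (1/(z₂−z₁)) ∫ φ₀ e^(−cz) dz = φ₀·(e^(−c·z₁) − e^(−c·z₂)) / (c·(z₂−z₁))
e^(−0.542×1.9) = 0.3571; e^(−0.542×4) = 0.1144
⟨φ⟩ = 0.47 × (0.3571 − 0.1144) / (0.542 × 2.1) = 0.47 × 0.2132 = 0.1002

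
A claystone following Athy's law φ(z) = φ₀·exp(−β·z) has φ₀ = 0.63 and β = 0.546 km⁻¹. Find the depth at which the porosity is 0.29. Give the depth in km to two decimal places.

1.42 km

Invert Athy's law: z = ln(φ₀/φ) / β
z = ln(0.63/0.29) / 0.546 = ln(2.172) / 0.546 = 0.7758 / 0.546 = 1.421 km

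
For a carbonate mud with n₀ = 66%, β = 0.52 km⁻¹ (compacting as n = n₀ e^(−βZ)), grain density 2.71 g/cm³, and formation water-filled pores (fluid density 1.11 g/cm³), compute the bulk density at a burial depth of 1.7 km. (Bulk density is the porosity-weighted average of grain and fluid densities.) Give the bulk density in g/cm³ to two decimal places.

Porosity at depth: n = 0.66·exp(−0.52×1.7) = 0.66×0.4131 = 0.2727
Bulk density: ρ_b = (1−n)ρ_g + n·ρ_f = 0.7273×2.71 + 0.2727×1.11
       = 1.971 + 0.303 = 2.274 g/cm³

2.27 g/cm³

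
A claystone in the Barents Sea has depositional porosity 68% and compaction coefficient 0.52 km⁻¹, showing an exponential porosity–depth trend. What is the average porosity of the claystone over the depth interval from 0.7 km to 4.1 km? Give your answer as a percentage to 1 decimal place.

22.2%

⟨φ⟩ = (1/(Z₂−Z₁)) ∫ φ₀ e^(−kZ) dZ = φ₀·(e^(−k·Z₁) − e^(−k·Z₂)) / (k·(Z₂−Z₁))
e^(−0.52×0.7) = 0.6949; e^(−0.52×4.1) = 0.1186
⟨φ⟩ = 0.68 × (0.6949 − 0.1186) / (0.52 × 3.4) = 0.68 × 0.3260 = 0.2217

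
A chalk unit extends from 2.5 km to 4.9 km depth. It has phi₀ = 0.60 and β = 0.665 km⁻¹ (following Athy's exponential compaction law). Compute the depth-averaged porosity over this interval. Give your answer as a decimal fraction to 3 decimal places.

⟨phi⟩ = (1/(z₂−z₁)) ∫ phi₀ e^(−βz) dz = phi₀·(e^(−β·z₁) − e^(−β·z₂)) / (β·(z₂−z₁))
e^(−0.665×2.5) = 0.1897; e^(−0.665×4.9) = 0.0384
⟨phi⟩ = 0.6 × (0.1897 − 0.0384) / (0.665 × 2.4) = 0.6 × 0.0947 = 0.0568

0.057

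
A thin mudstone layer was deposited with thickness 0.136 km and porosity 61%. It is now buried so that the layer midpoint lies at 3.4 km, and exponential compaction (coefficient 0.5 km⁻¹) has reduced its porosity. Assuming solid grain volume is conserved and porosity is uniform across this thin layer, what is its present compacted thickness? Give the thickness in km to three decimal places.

Porosity at 3.4 km: n = 0.61·exp(−0.5×3.4) = 0.1114
Solid-volume conservation: h(1−n) = h₀(1−n₀) ⇒ h = h₀·(1−n₀)/(1−n)
h = 0.136 × (1 − 0.61)/(1 − 0.1114) = 0.136 × 0.4389 = 0.0597 km

0.060 km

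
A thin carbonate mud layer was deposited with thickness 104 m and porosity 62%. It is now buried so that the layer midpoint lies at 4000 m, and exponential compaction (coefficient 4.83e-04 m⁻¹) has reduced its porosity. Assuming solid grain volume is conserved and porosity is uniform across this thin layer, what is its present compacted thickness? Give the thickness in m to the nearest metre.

Working in km (1 km = 1000 m; k in km⁻¹ = k in m⁻¹ × 1000):
Porosity at 4 km: φ = 0.62·exp(−0.483×4) = 0.0898
Solid-volume conservation: h(1−φ) = h₀(1−φ₀) ⇒ h = h₀·(1−φ₀)/(1−φ)
h = 0.104 × (1 − 0.62)/(1 − 0.0898) = 0.104 × 0.4175 = 0.0434 km

43 m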